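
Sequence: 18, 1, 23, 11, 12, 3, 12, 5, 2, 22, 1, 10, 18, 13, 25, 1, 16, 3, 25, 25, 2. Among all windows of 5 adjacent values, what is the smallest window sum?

34

(18, 1, 23, 11, 12) → sum 65
(1, 23, 11, 12, 3) → sum 50
(23, 11, 12, 3, 12) → sum 61
(11, 12, 3, 12, 5) → sum 43
(12, 3, 12, 5, 2) → sum 34
(3, 12, 5, 2, 22) → sum 44
(12, 5, 2, 22, 1) → sum 42
(5, 2, 22, 1, 10) → sum 40
(2, 22, 1, 10, 18) → sum 53
(22, 1, 10, 18, 13) → sum 64
(1, 10, 18, 13, 25) → sum 67
(10, 18, 13, 25, 1) → sum 67
(18, 13, 25, 1, 16) → sum 73
(13, 25, 1, 16, 3) → sum 58
(25, 1, 16, 3, 25) → sum 70
(1, 16, 3, 25, 25) → sum 70
(16, 3, 25, 25, 2) → sum 71
Smallest of these is 34.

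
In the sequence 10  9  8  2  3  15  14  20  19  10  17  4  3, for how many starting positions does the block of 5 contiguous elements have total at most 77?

7

(10, 9, 8, 2, 3) → sum 32  ≤ 77 ✓
(9, 8, 2, 3, 15) → sum 37  ≤ 77 ✓
(8, 2, 3, 15, 14) → sum 42  ≤ 77 ✓
(2, 3, 15, 14, 20) → sum 54  ≤ 77 ✓
(3, 15, 14, 20, 19) → sum 71  ≤ 77 ✓
(15, 14, 20, 19, 10) → sum 78
(14, 20, 19, 10, 17) → sum 80
(20, 19, 10, 17, 4) → sum 70  ≤ 77 ✓
(19, 10, 17, 4, 3) → sum 53  ≤ 77 ✓
7 windows satisfy the condition.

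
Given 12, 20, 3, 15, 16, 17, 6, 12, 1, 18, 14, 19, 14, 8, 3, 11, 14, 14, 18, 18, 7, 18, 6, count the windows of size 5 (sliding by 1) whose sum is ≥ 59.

11

[12, 20, 3, 15, 16] → sum 66  ≥ 59 ✓
[20, 3, 15, 16, 17] → sum 71  ≥ 59 ✓
[3, 15, 16, 17, 6] → sum 57
[15, 16, 17, 6, 12] → sum 66  ≥ 59 ✓
[16, 17, 6, 12, 1] → sum 52
[17, 6, 12, 1, 18] → sum 54
[6, 12, 1, 18, 14] → sum 51
[12, 1, 18, 14, 19] → sum 64  ≥ 59 ✓
[1, 18, 14, 19, 14] → sum 66  ≥ 59 ✓
[18, 14, 19, 14, 8] → sum 73  ≥ 59 ✓
[14, 19, 14, 8, 3] → sum 58
[19, 14, 8, 3, 11] → sum 55
[14, 8, 3, 11, 14] → sum 50
[8, 3, 11, 14, 14] → sum 50
[3, 11, 14, 14, 18] → sum 60  ≥ 59 ✓
[11, 14, 14, 18, 18] → sum 75  ≥ 59 ✓
[14, 14, 18, 18, 7] → sum 71  ≥ 59 ✓
[14, 18, 18, 7, 18] → sum 75  ≥ 59 ✓
[18, 18, 7, 18, 6] → sum 67  ≥ 59 ✓
11 windows satisfy the condition.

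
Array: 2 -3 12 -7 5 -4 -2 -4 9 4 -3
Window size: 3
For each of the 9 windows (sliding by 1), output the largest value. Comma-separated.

12, 12, 12, 5, 5, -2, 9, 9, 9

2 -3 12 → max 12
-3 12 -7 → max 12
12 -7 5 → max 12
-7 5 -4 → max 5
5 -4 -2 → max 5
-4 -2 -4 → max -2
-2 -4 9 → max 9
-4 9 4 → max 9
9 4 -3 → max 9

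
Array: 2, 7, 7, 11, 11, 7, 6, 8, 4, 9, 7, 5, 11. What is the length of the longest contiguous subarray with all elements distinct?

add 2: [2] len 1
add 7: [2, 7] len 2
add 7 (repeat 7, move left end past it): [7] len 1
add 11: [7, 11] len 2
add 11 (repeat 11, move left end past it): [11] len 1
add 7: [11, 7] len 2
add 6: [11, 7, 6] len 3
add 8: [11, 7, 6, 8] len 4
add 4: [11, 7, 6, 8, 4] len 5
add 9: [11, 7, 6, 8, 4, 9] len 6
add 7 (repeat 7, move left end past it): [6, 8, 4, 9, 7] len 5
add 5: [6, 8, 4, 9, 7, 5] len 6
add 11: [6, 8, 4, 9, 7, 5, 11] len 7
Longest all-distinct length: 7.

7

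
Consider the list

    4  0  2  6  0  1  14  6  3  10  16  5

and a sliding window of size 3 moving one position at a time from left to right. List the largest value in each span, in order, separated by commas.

(4, 0, 2) → max 4
(0, 2, 6) → max 6
(2, 6, 0) → max 6
(6, 0, 1) → max 6
(0, 1, 14) → max 14
(1, 14, 6) → max 14
(14, 6, 3) → max 14
(6, 3, 10) → max 10
(3, 10, 16) → max 16
(10, 16, 5) → max 16

4, 6, 6, 6, 14, 14, 14, 10, 16, 16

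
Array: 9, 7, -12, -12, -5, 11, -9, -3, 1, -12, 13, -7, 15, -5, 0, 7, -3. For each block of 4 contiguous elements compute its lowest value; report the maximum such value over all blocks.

Window mins for each of the 14 positions:
9 7 -12 -12 → min -12
7 -12 -12 -5 → min -12
-12 -12 -5 11 → min -12
-12 -5 11 -9 → min -12
-5 11 -9 -3 → min -9
11 -9 -3 1 → min -9
-9 -3 1 -12 → min -12
-3 1 -12 13 → min -12
1 -12 13 -7 → min -12
-12 13 -7 15 → min -12
13 -7 15 -5 → min -7
-7 15 -5 0 → min -7
15 -5 0 7 → min -5
-5 0 7 -3 → min -5
Maximum of these is -5.

-5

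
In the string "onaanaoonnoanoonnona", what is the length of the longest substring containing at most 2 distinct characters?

7

add o: window [o] (1 distinct), len 1
add n: window [o, n] (2 distinct), len 2
add a: window [n, a] (2 distinct), len 2
add a: window [n, a, a] (2 distinct), len 3
add n: window [n, a, a, n] (2 distinct), len 4
add a: window [n, a, a, n, a] (2 distinct), len 5
add o: window [a, o] (2 distinct), len 2
add o: window [a, o, o] (2 distinct), len 3
add n: window [o, o, n] (2 distinct), len 3
add n: window [o, o, n, n] (2 distinct), len 4
add o: window [o, o, n, n, o] (2 distinct), len 5
add a: window [o, a] (2 distinct), len 2
add n: window [a, n] (2 distinct), len 2
add o: window [n, o] (2 distinct), len 2
add o: window [n, o, o] (2 distinct), len 3
add n: window [n, o, o, n] (2 distinct), len 4
add n: window [n, o, o, n, n] (2 distinct), len 5
add o: window [n, o, o, n, n, o] (2 distinct), len 6
add n: window [n, o, o, n, n, o, n] (2 distinct), len 7
add a: window [n, a] (2 distinct), len 2
Longest length with ≤2 distinct: 7.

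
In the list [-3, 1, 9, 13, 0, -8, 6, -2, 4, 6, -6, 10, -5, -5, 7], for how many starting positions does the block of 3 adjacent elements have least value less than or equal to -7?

3

(-3, 1, 9) → min -3
(1, 9, 13) → min 1
(9, 13, 0) → min 0
(13, 0, -8) → min -8  ≤ -7 ✓
(0, -8, 6) → min -8  ≤ -7 ✓
(-8, 6, -2) → min -8  ≤ -7 ✓
(6, -2, 4) → min -2
(-2, 4, 6) → min -2
(4, 6, -6) → min -6
(6, -6, 10) → min -6
(-6, 10, -5) → min -6
(10, -5, -5) → min -5
(-5, -5, 7) → min -5
3 windows satisfy the condition.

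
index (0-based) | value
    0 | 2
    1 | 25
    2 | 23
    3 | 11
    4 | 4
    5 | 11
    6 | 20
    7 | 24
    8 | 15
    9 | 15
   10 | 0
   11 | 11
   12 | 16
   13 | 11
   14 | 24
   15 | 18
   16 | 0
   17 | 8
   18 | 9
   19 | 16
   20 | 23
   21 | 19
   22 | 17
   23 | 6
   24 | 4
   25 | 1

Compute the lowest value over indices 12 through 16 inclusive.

Elements at indices 12..16: 16, 11, 24, 18, 0
min(16, 11, 24, 18, 0) = 0

0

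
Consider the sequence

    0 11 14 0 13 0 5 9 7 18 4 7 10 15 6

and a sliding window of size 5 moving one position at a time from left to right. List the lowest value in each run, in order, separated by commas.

0, 0, 0, 0, 0, 0, 4, 4, 4, 4, 4

0 11 14 0 13 → min 0
11 14 0 13 0 → min 0
14 0 13 0 5 → min 0
0 13 0 5 9 → min 0
13 0 5 9 7 → min 0
0 5 9 7 18 → min 0
5 9 7 18 4 → min 4
9 7 18 4 7 → min 4
7 18 4 7 10 → min 4
18 4 7 10 15 → min 4
4 7 10 15 6 → min 4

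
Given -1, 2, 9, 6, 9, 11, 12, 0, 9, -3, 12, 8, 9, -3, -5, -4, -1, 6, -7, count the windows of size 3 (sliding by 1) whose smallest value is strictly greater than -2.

8

[-1, 2, 9] → min -1  > -2 ✓
[2, 9, 6] → min 2  > -2 ✓
[9, 6, 9] → min 6  > -2 ✓
[6, 9, 11] → min 6  > -2 ✓
[9, 11, 12] → min 9  > -2 ✓
[11, 12, 0] → min 0  > -2 ✓
[12, 0, 9] → min 0  > -2 ✓
[0, 9, -3] → min -3
[9, -3, 12] → min -3
[-3, 12, 8] → min -3
[12, 8, 9] → min 8  > -2 ✓
[8, 9, -3] → min -3
[9, -3, -5] → min -5
[-3, -5, -4] → min -5
[-5, -4, -1] → min -5
[-4, -1, 6] → min -4
[-1, 6, -7] → min -7
8 windows satisfy the condition.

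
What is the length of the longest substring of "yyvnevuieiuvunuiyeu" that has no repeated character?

5

add y: [y] len 1
add y (repeat y, move left end past it): [y] len 1
add v: [y, v] len 2
add n: [y, v, n] len 3
add e: [y, v, n, e] len 4
add v (repeat v, move left end past it): [n, e, v] len 3
add u: [n, e, v, u] len 4
add i: [n, e, v, u, i] len 5
add e (repeat e, move left end past it): [v, u, i, e] len 4
add i (repeat i, move left end past it): [e, i] len 2
add u: [e, i, u] len 3
add v: [e, i, u, v] len 4
add u (repeat u, move left end past it): [v, u] len 2
add n: [v, u, n] len 3
add u (repeat u, move left end past it): [n, u] len 2
add i: [n, u, i] len 3
add y: [n, u, i, y] len 4
add e: [n, u, i, y, e] len 5
add u (repeat u, move left end past it): [i, y, e, u] len 4
Longest all-distinct length: 5.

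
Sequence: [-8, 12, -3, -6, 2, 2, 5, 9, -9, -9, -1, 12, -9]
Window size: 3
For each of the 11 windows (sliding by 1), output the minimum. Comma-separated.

Sliding a size-3 window across the 13 values:
[-8, 12, -3] → min -8
[12, -3, -6] → min -6
[-3, -6, 2] → min -6
[-6, 2, 2] → min -6
[2, 2, 5] → min 2
[2, 5, 9] → min 2
[5, 9, -9] → min -9
[9, -9, -9] → min -9
[-9, -9, -1] → min -9
[-9, -1, 12] → min -9
[-1, 12, -9] → min -9

-8, -6, -6, -6, 2, 2, -9, -9, -9, -9, -9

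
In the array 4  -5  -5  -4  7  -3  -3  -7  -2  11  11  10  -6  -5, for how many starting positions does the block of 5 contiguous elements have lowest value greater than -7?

(4, -5, -5, -4, 7) → min -5  > -7 ✓
(-5, -5, -4, 7, -3) → min -5  > -7 ✓
(-5, -4, 7, -3, -3) → min -5  > -7 ✓
(-4, 7, -3, -3, -7) → min -7
(7, -3, -3, -7, -2) → min -7
(-3, -3, -7, -2, 11) → min -7
(-3, -7, -2, 11, 11) → min -7
(-7, -2, 11, 11, 10) → min -7
(-2, 11, 11, 10, -6) → min -6  > -7 ✓
(11, 11, 10, -6, -5) → min -6  > -7 ✓
5 windows satisfy the condition.

5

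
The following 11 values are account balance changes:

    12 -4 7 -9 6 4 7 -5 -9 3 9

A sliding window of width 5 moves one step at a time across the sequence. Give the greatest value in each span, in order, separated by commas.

12, 7, 7, 7, 7, 7, 9

12 -4 7 -9 6 → max 12
-4 7 -9 6 4 → max 7
7 -9 6 4 7 → max 7
-9 6 4 7 -5 → max 7
6 4 7 -5 -9 → max 7
4 7 -5 -9 3 → max 7
7 -5 -9 3 9 → max 9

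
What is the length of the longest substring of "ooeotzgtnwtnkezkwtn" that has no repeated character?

6

[o] len 1
[o] len 1
[o, e] len 2
[e, o] len 2
[e, o, t] len 3
[e, o, t, z] len 4
[e, o, t, z, g] len 5
[z, g, t] len 3
[z, g, t, n] len 4
[z, g, t, n, w] len 5
[n, w, t] len 3
[w, t, n] len 3
[w, t, n, k] len 4
[w, t, n, k, e] len 5
[w, t, n, k, e, z] len 6
[e, z, k] len 3
[e, z, k, w] len 4
[e, z, k, w, t] len 5
[e, z, k, w, t, n] len 6
Longest all-distinct length: 6.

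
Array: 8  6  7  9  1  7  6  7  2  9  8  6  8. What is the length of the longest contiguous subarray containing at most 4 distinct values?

[8] 1 distinct, len 1
[8, 6] 2 distinct, len 2
[8, 6, 7] 3 distinct, len 3
[8, 6, 7, 9] 4 distinct, len 4
[6, 7, 9, 1] 4 distinct, len 4
[6, 7, 9, 1, 7] 4 distinct, len 5
[6, 7, 9, 1, 7, 6] 4 distinct, len 6
[6, 7, 9, 1, 7, 6, 7] 4 distinct, len 7
[1, 7, 6, 7, 2] 4 distinct, len 5
[7, 6, 7, 2, 9] 4 distinct, len 5
[7, 2, 9, 8] 4 distinct, len 4
[2, 9, 8, 6] 4 distinct, len 4
[2, 9, 8, 6, 8] 4 distinct, len 5
Longest length with ≤4 distinct: 7.

7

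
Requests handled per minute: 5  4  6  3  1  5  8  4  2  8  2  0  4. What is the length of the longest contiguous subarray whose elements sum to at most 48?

12

→ 5: sum 5, len 1
→ 4: sum 9, len 2
→ 6: sum 15, len 3
→ 3: sum 18, len 4
→ 1: sum 19, len 5
→ 5: sum 24, len 6
→ 8: sum 32, len 7
→ 4: sum 36, len 8
→ 2: sum 38, len 9
→ 8: sum 46, len 10
→ 2: sum 48, len 11
→ 0: sum 48, len 12
→ 4 (dropped 5): sum 47, len 12
Longest length seen: 12.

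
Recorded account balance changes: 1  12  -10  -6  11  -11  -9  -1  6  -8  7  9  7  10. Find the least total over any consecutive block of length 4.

-16

(1, 12, -10, -6) → sum -3
(12, -10, -6, 11) → sum 7
(-10, -6, 11, -11) → sum -16
(-6, 11, -11, -9) → sum -15
(11, -11, -9, -1) → sum -10
(-11, -9, -1, 6) → sum -15
(-9, -1, 6, -8) → sum -12
(-1, 6, -8, 7) → sum 4
(6, -8, 7, 9) → sum 14
(-8, 7, 9, 7) → sum 15
(7, 9, 7, 10) → sum 33
Least of these is -16.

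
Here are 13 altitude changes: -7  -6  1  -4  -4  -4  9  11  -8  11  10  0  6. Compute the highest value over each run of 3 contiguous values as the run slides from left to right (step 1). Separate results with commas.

(-7, -6, 1) → max 1
(-6, 1, -4) → max 1
(1, -4, -4) → max 1
(-4, -4, -4) → max -4
(-4, -4, 9) → max 9
(-4, 9, 11) → max 11
(9, 11, -8) → max 11
(11, -8, 11) → max 11
(-8, 11, 10) → max 11
(11, 10, 0) → max 11
(10, 0, 6) → max 10

1, 1, 1, -4, 9, 11, 11, 11, 11, 11, 10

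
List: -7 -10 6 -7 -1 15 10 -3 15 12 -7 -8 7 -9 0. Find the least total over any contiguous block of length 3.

-11

Each size-3 window and its sum:
(-7, -10, 6) → sum -11
(-10, 6, -7) → sum -11
(6, -7, -1) → sum -2
(-7, -1, 15) → sum 7
(-1, 15, 10) → sum 24
(15, 10, -3) → sum 22
(10, -3, 15) → sum 22
(-3, 15, 12) → sum 24
(15, 12, -7) → sum 20
(12, -7, -8) → sum -3
(-7, -8, 7) → sum -8
(-8, 7, -9) → sum -10
(7, -9, 0) → sum -2
Least of these is -11.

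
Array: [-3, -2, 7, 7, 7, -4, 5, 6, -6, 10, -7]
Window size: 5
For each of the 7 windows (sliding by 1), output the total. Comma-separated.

Sliding a size-5 window across the 11 values:
[-3, -2, 7, 7, 7] → sum 16
[-2, 7, 7, 7, -4] → sum 15
[7, 7, 7, -4, 5] → sum 22
[7, 7, -4, 5, 6] → sum 21
[7, -4, 5, 6, -6] → sum 8
[-4, 5, 6, -6, 10] → sum 11
[5, 6, -6, 10, -7] → sum 8

16, 15, 22, 21, 8, 11, 8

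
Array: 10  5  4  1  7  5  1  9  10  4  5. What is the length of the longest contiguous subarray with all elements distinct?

[10] len 1
[10, 5] len 2
[10, 5, 4] len 3
[10, 5, 4, 1] len 4
[10, 5, 4, 1, 7] len 5
[4, 1, 7, 5] len 4
[7, 5, 1] len 3
[7, 5, 1, 9] len 4
[7, 5, 1, 9, 10] len 5
[7, 5, 1, 9, 10, 4] len 6
[1, 9, 10, 4, 5] len 5
Longest all-distinct length: 6.

6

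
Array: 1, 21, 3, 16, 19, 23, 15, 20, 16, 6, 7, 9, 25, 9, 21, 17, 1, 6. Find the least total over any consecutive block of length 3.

22

1 21 3 → sum 25
21 3 16 → sum 40
3 16 19 → sum 38
16 19 23 → sum 58
19 23 15 → sum 57
23 15 20 → sum 58
15 20 16 → sum 51
20 16 6 → sum 42
16 6 7 → sum 29
6 7 9 → sum 22
7 9 25 → sum 41
9 25 9 → sum 43
25 9 21 → sum 55
9 21 17 → sum 47
21 17 1 → sum 39
17 1 6 → sum 24
Least of these is 22.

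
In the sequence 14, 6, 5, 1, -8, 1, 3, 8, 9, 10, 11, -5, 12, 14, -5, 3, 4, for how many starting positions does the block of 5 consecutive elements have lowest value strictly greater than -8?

[14, 6, 5, 1, -8] → min -8
[6, 5, 1, -8, 1] → min -8
[5, 1, -8, 1, 3] → min -8
[1, -8, 1, 3, 8] → min -8
[-8, 1, 3, 8, 9] → min -8
[1, 3, 8, 9, 10] → min 1  > -8 ✓
[3, 8, 9, 10, 11] → min 3  > -8 ✓
[8, 9, 10, 11, -5] → min -5  > -8 ✓
[9, 10, 11, -5, 12] → min -5  > -8 ✓
[10, 11, -5, 12, 14] → min -5  > -8 ✓
[11, -5, 12, 14, -5] → min -5  > -8 ✓
[-5, 12, 14, -5, 3] → min -5  > -8 ✓
[12, 14, -5, 3, 4] → min -5  > -8 ✓
8 windows satisfy the condition.

8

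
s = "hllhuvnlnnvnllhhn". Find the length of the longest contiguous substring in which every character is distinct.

[h] len 1
[h, l] len 2
[l] len 1
[l, h] len 2
[l, h, u] len 3
[l, h, u, v] len 4
[l, h, u, v, n] len 5
[h, u, v, n, l] len 5
[l, n] len 2
[n] len 1
[n, v] len 2
[v, n] len 2
[v, n, l] len 3
[l] len 1
[l, h] len 2
[h] len 1
[h, n] len 2
Longest all-distinct length: 5.

5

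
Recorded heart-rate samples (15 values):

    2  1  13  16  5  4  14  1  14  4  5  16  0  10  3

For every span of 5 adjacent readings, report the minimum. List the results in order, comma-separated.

1, 1, 4, 1, 1, 1, 1, 1, 0, 0, 0

2 1 13 16 5 → min 1
1 13 16 5 4 → min 1
13 16 5 4 14 → min 4
16 5 4 14 1 → min 1
5 4 14 1 14 → min 1
4 14 1 14 4 → min 1
14 1 14 4 5 → min 1
1 14 4 5 16 → min 1
14 4 5 16 0 → min 0
4 5 16 0 10 → min 0
5 16 0 10 3 → min 0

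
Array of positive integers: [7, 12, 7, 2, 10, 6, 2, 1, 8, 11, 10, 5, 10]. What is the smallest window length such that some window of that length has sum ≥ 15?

2

add 7: running sum 7 < 15
end 1: [7, 12] sum 19, len 2
end 2: [12, 7] sum 19, len 2
end 3: [12, 7, 2] sum 21, len 3
end 4: [7, 2, 10] sum 19, len 3
end 5: [10, 6] sum 16, len 2
end 6: [10, 6, 2] sum 18, len 3
end 7: [10, 6, 2, 1] sum 19, len 4
end 8: [6, 2, 1, 8] sum 17, len 4
end 9: [8, 11] sum 19, len 2
end 10: [11, 10] sum 21, len 2
end 11: [10, 5] sum 15, len 2
end 12: [5, 10] sum 15, len 2
Shortest qualifying length: 2.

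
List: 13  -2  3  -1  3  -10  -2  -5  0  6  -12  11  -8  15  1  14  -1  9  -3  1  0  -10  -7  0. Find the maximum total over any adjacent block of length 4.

29

[13, -2, 3, -1] → sum 13
[-2, 3, -1, 3] → sum 3
[3, -1, 3, -10] → sum -5
[-1, 3, -10, -2] → sum -10
[3, -10, -2, -5] → sum -14
[-10, -2, -5, 0] → sum -17
[-2, -5, 0, 6] → sum -1
[-5, 0, 6, -12] → sum -11
[0, 6, -12, 11] → sum 5
[6, -12, 11, -8] → sum -3
[-12, 11, -8, 15] → sum 6
[11, -8, 15, 1] → sum 19
[-8, 15, 1, 14] → sum 22
[15, 1, 14, -1] → sum 29
[1, 14, -1, 9] → sum 23
[14, -1, 9, -3] → sum 19
[-1, 9, -3, 1] → sum 6
[9, -3, 1, 0] → sum 7
[-3, 1, 0, -10] → sum -12
[1, 0, -10, -7] → sum -16
[0, -10, -7, 0] → sum -17
Maximum of these is 29.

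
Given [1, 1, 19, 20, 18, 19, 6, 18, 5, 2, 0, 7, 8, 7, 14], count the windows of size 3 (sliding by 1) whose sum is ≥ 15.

11

[1, 1, 19] → sum 21  ≥ 15 ✓
[1, 19, 20] → sum 40  ≥ 15 ✓
[19, 20, 18] → sum 57  ≥ 15 ✓
[20, 18, 19] → sum 57  ≥ 15 ✓
[18, 19, 6] → sum 43  ≥ 15 ✓
[19, 6, 18] → sum 43  ≥ 15 ✓
[6, 18, 5] → sum 29  ≥ 15 ✓
[18, 5, 2] → sum 25  ≥ 15 ✓
[5, 2, 0] → sum 7
[2, 0, 7] → sum 9
[0, 7, 8] → sum 15  ≥ 15 ✓
[7, 8, 7] → sum 22  ≥ 15 ✓
[8, 7, 14] → sum 29  ≥ 15 ✓
11 windows satisfy the condition.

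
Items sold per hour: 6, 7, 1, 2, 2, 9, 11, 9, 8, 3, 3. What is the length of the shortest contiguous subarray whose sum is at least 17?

2

add 6: running sum 6 < 17
add 7: running sum 13 < 17
add 1: running sum 14 < 17
add 2: running sum 16 < 17
add 2: shortest ending here [6, 7, 1, 2, 2] sum 18, len 5
add 9: shortest ending here [7, 1, 2, 2, 9] sum 21, len 5
add 11: shortest ending here [9, 11] sum 20, len 2
add 9: shortest ending here [11, 9] sum 20, len 2
add 8: shortest ending here [9, 8] sum 17, len 2
add 3: shortest ending here [9, 8, 3] sum 20, len 3
add 3: shortest ending here [9, 8, 3, 3] sum 23, len 4
Shortest qualifying length: 2.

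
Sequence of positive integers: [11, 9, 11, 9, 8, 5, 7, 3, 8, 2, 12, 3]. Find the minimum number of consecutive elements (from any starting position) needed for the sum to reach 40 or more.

add 11: running sum 11 < 40
add 9: running sum 20 < 40
add 11: running sum 31 < 40
end 3: [11, 9, 11, 9] sum 40, len 4
end 4: [11, 9, 11, 9, 8] sum 48, len 5
end 5: [9, 11, 9, 8, 5] sum 42, len 5
end 6: [11, 9, 8, 5, 7] sum 40, len 5
end 7: [11, 9, 8, 5, 7, 3] sum 43, len 6
end 8: [9, 8, 5, 7, 3, 8] sum 40, len 6
end 9: [9, 8, 5, 7, 3, 8, 2] sum 42, len 7
end 10: [8, 5, 7, 3, 8, 2, 12] sum 45, len 7
end 11: [5, 7, 3, 8, 2, 12, 3] sum 40, len 7
Shortest qualifying length: 4.

4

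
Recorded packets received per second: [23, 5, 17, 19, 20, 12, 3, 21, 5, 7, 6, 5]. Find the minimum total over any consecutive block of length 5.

23 5 17 19 20 → sum 84
5 17 19 20 12 → sum 73
17 19 20 12 3 → sum 71
19 20 12 3 21 → sum 75
20 12 3 21 5 → sum 61
12 3 21 5 7 → sum 48
3 21 5 7 6 → sum 42
21 5 7 6 5 → sum 44
Minimum of these is 42.

42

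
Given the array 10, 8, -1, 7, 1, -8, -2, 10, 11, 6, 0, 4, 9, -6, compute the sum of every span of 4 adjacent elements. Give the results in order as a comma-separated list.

24, 15, -1, -2, 1, 11, 25, 27, 21, 19, 7

10 8 -1 7 → sum 24
8 -1 7 1 → sum 15
-1 7 1 -8 → sum -1
7 1 -8 -2 → sum -2
1 -8 -2 10 → sum 1
-8 -2 10 11 → sum 11
-2 10 11 6 → sum 25
10 11 6 0 → sum 27
11 6 0 4 → sum 21
6 0 4 9 → sum 19
0 4 9 -6 → sum 7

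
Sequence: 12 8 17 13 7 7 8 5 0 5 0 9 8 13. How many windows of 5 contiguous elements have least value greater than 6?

3

[12, 8, 17, 13, 7] → min 7  > 6 ✓
[8, 17, 13, 7, 7] → min 7  > 6 ✓
[17, 13, 7, 7, 8] → min 7  > 6 ✓
[13, 7, 7, 8, 5] → min 5
[7, 7, 8, 5, 0] → min 0
[7, 8, 5, 0, 5] → min 0
[8, 5, 0, 5, 0] → min 0
[5, 0, 5, 0, 9] → min 0
[0, 5, 0, 9, 8] → min 0
[5, 0, 9, 8, 13] → min 0
3 windows satisfy the condition.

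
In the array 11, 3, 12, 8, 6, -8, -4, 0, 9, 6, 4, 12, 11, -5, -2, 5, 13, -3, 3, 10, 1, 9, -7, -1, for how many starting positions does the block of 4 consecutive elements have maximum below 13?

17

11 3 12 8 → max 12  < 13 ✓
3 12 8 6 → max 12  < 13 ✓
12 8 6 -8 → max 12  < 13 ✓
8 6 -8 -4 → max 8  < 13 ✓
6 -8 -4 0 → max 6  < 13 ✓
-8 -4 0 9 → max 9  < 13 ✓
-4 0 9 6 → max 9  < 13 ✓
0 9 6 4 → max 9  < 13 ✓
9 6 4 12 → max 12  < 13 ✓
6 4 12 11 → max 12  < 13 ✓
4 12 11 -5 → max 12  < 13 ✓
12 11 -5 -2 → max 12  < 13 ✓
11 -5 -2 5 → max 11  < 13 ✓
-5 -2 5 13 → max 13
-2 5 13 -3 → max 13
5 13 -3 3 → max 13
13 -3 3 10 → max 13
-3 3 10 1 → max 10  < 13 ✓
3 10 1 9 → max 10  < 13 ✓
10 1 9 -7 → max 10  < 13 ✓
1 9 -7 -1 → max 9  < 13 ✓
17 windows satisfy the condition.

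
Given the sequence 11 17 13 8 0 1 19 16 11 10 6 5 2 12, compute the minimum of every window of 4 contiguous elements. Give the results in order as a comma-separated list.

8, 0, 0, 0, 0, 1, 10, 6, 5, 2, 2

[11, 17, 13, 8] → min 8
[17, 13, 8, 0] → min 0
[13, 8, 0, 1] → min 0
[8, 0, 1, 19] → min 0
[0, 1, 19, 16] → min 0
[1, 19, 16, 11] → min 1
[19, 16, 11, 10] → min 10
[16, 11, 10, 6] → min 6
[11, 10, 6, 5] → min 5
[10, 6, 5, 2] → min 2
[6, 5, 2, 12] → min 2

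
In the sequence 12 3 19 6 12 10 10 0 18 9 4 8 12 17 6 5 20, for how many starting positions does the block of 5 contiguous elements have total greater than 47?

12 3 19 6 12 → sum 52  > 47 ✓
3 19 6 12 10 → sum 50  > 47 ✓
19 6 12 10 10 → sum 57  > 47 ✓
6 12 10 10 0 → sum 38
12 10 10 0 18 → sum 50  > 47 ✓
10 10 0 18 9 → sum 47
10 0 18 9 4 → sum 41
0 18 9 4 8 → sum 39
18 9 4 8 12 → sum 51  > 47 ✓
9 4 8 12 17 → sum 50  > 47 ✓
4 8 12 17 6 → sum 47
8 12 17 6 5 → sum 48  > 47 ✓
12 17 6 5 20 → sum 60  > 47 ✓
8 windows satisfy the condition.

8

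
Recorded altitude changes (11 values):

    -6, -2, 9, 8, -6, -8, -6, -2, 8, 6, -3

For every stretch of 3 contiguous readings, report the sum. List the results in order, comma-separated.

Sliding a size-3 window across the 11 values:
(-6, -2, 9) → sum 1
(-2, 9, 8) → sum 15
(9, 8, -6) → sum 11
(8, -6, -8) → sum -6
(-6, -8, -6) → sum -20
(-8, -6, -2) → sum -16
(-6, -2, 8) → sum 0
(-2, 8, 6) → sum 12
(8, 6, -3) → sum 11

1, 15, 11, -6, -20, -16, 0, 12, 11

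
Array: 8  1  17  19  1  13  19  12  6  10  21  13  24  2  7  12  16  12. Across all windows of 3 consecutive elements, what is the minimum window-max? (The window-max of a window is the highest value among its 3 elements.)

[8, 1, 17] → max 17
[1, 17, 19] → max 19
[17, 19, 1] → max 19
[19, 1, 13] → max 19
[1, 13, 19] → max 19
[13, 19, 12] → max 19
[19, 12, 6] → max 19
[12, 6, 10] → max 12
[6, 10, 21] → max 21
[10, 21, 13] → max 21
[21, 13, 24] → max 24
[13, 24, 2] → max 24
[24, 2, 7] → max 24
[2, 7, 12] → max 12
[7, 12, 16] → max 16
[12, 16, 12] → max 16
Minimum of these is 12.

12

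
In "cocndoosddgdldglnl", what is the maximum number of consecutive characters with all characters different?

add c: [c] len 1
add o: [c, o] len 2
add c (repeat c, move left end past it): [o, c] len 2
add n: [o, c, n] len 3
add d: [o, c, n, d] len 4
add o (repeat o, move left end past it): [c, n, d, o] len 4
add o (repeat o, move left end past it): [o] len 1
add s: [o, s] len 2
add d: [o, s, d] len 3
add d (repeat d, move left end past it): [d] len 1
add g: [d, g] len 2
add d (repeat d, move left end past it): [g, d] len 2
add l: [g, d, l] len 3
add d (repeat d, move left end past it): [l, d] len 2
add g: [l, d, g] len 3
add l (repeat l, move left end past it): [d, g, l] len 3
add n: [d, g, l, n] len 4
add l (repeat l, move left end past it): [n, l] len 2
Longest all-distinct length: 4.

4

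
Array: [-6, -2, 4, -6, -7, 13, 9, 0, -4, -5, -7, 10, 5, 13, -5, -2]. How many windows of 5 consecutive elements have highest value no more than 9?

(-6, -2, 4, -6, -7) → max 4  ≤ 9 ✓
(-2, 4, -6, -7, 13) → max 13
(4, -6, -7, 13, 9) → max 13
(-6, -7, 13, 9, 0) → max 13
(-7, 13, 9, 0, -4) → max 13
(13, 9, 0, -4, -5) → max 13
(9, 0, -4, -5, -7) → max 9  ≤ 9 ✓
(0, -4, -5, -7, 10) → max 10
(-4, -5, -7, 10, 5) → max 10
(-5, -7, 10, 5, 13) → max 13
(-7, 10, 5, 13, -5) → max 13
(10, 5, 13, -5, -2) → max 13
2 windows satisfy the condition.

2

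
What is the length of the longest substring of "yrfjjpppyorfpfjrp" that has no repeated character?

5

add y: [y] len 1
add r: [y, r] len 2
add f: [y, r, f] len 3
add j: [y, r, f, j] len 4
add j (repeat j, move left end past it): [j] len 1
add p: [j, p] len 2
add p (repeat p, move left end past it): [p] len 1
add p (repeat p, move left end past it): [p] len 1
add y: [p, y] len 2
add o: [p, y, o] len 3
add r: [p, y, o, r] len 4
add f: [p, y, o, r, f] len 5
add p (repeat p, move left end past it): [y, o, r, f, p] len 5
add f (repeat f, move left end past it): [p, f] len 2
add j: [p, f, j] len 3
add r: [p, f, j, r] len 4
add p (repeat p, move left end past it): [f, j, r, p] len 4
Longest all-distinct length: 5.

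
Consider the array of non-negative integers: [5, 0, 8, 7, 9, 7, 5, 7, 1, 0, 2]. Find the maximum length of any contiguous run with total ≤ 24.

[5] sum 5 len 1
[5, 0] sum 5 len 2
[5, 0, 8] sum 13 len 3
[5, 0, 8, 7] sum 20 len 4
[0, 8, 7, 9] sum 24 len 4
[7, 9, 7] sum 23 len 3
[9, 7, 5] sum 21 len 3
[7, 5, 7] sum 19 len 3
[7, 5, 7, 1] sum 20 len 4
[7, 5, 7, 1, 0] sum 20 len 5
[7, 5, 7, 1, 0, 2] sum 22 len 6
Longest length seen: 6.

6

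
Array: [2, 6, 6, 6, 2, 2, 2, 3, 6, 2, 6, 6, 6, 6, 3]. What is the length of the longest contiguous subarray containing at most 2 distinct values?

add 2: window [2] (1 distinct), len 1
add 6: window [2, 6] (2 distinct), len 2
add 6: window [2, 6, 6] (2 distinct), len 3
add 6: window [2, 6, 6, 6] (2 distinct), len 4
add 2: window [2, 6, 6, 6, 2] (2 distinct), len 5
add 2: window [2, 6, 6, 6, 2, 2] (2 distinct), len 6
add 2: window [2, 6, 6, 6, 2, 2, 2] (2 distinct), len 7
add 3: window [2, 2, 2, 3] (2 distinct), len 4
add 6: window [3, 6] (2 distinct), len 2
add 2: window [6, 2] (2 distinct), len 2
add 6: window [6, 2, 6] (2 distinct), len 3
add 6: window [6, 2, 6, 6] (2 distinct), len 4
add 6: window [6, 2, 6, 6, 6] (2 distinct), len 5
add 6: window [6, 2, 6, 6, 6, 6] (2 distinct), len 6
add 3: window [6, 6, 6, 6, 3] (2 distinct), len 5
Longest length with ≤2 distinct: 7.

7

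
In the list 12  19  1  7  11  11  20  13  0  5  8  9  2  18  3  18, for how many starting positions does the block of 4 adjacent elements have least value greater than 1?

6

12 19 1 7 → min 1
19 1 7 11 → min 1
1 7 11 11 → min 1
7 11 11 20 → min 7  > 1 ✓
11 11 20 13 → min 11  > 1 ✓
11 20 13 0 → min 0
20 13 0 5 → min 0
13 0 5 8 → min 0
0 5 8 9 → min 0
5 8 9 2 → min 2  > 1 ✓
8 9 2 18 → min 2  > 1 ✓
9 2 18 3 → min 2  > 1 ✓
2 18 3 18 → min 2  > 1 ✓
6 windows satisfy the condition.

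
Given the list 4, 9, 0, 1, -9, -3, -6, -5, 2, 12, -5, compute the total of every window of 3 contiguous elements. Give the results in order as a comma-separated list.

Sliding a size-3 window across the 11 values:
4 9 0 → sum 13
9 0 1 → sum 10
0 1 -9 → sum -8
1 -9 -3 → sum -11
-9 -3 -6 → sum -18
-3 -6 -5 → sum -14
-6 -5 2 → sum -9
-5 2 12 → sum 9
2 12 -5 → sum 9

13, 10, -8, -11, -18, -14, -9, 9, 9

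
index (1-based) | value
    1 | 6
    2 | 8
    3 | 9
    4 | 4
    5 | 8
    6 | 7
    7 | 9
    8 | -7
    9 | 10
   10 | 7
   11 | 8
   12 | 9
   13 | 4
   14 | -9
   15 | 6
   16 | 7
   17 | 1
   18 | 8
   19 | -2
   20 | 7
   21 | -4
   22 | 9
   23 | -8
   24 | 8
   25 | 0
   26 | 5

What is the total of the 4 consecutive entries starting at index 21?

5

Elements at indices 21..24: -4, 9, -8, 8
sum(-4, 9, -8, 8) = 5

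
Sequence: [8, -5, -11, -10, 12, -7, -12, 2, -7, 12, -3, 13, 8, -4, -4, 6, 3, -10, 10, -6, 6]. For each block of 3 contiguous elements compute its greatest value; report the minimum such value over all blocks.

[8, -5, -11] → max 8
[-5, -11, -10] → max -5
[-11, -10, 12] → max 12
[-10, 12, -7] → max 12
[12, -7, -12] → max 12
[-7, -12, 2] → max 2
[-12, 2, -7] → max 2
[2, -7, 12] → max 12
[-7, 12, -3] → max 12
[12, -3, 13] → max 13
[-3, 13, 8] → max 13
[13, 8, -4] → max 13
[8, -4, -4] → max 8
[-4, -4, 6] → max 6
[-4, 6, 3] → max 6
[6, 3, -10] → max 6
[3, -10, 10] → max 10
[-10, 10, -6] → max 10
[10, -6, 6] → max 10
Minimum of these is -5.

-5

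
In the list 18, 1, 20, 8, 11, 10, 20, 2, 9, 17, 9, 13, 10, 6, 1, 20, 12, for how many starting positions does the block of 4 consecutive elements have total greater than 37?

18 1 20 8 → sum 47  > 37 ✓
1 20 8 11 → sum 40  > 37 ✓
20 8 11 10 → sum 49  > 37 ✓
8 11 10 20 → sum 49  > 37 ✓
11 10 20 2 → sum 43  > 37 ✓
10 20 2 9 → sum 41  > 37 ✓
20 2 9 17 → sum 48  > 37 ✓
2 9 17 9 → sum 37
9 17 9 13 → sum 48  > 37 ✓
17 9 13 10 → sum 49  > 37 ✓
9 13 10 6 → sum 38  > 37 ✓
13 10 6 1 → sum 30
10 6 1 20 → sum 37
6 1 20 12 → sum 39  > 37 ✓
11 windows satisfy the condition.

11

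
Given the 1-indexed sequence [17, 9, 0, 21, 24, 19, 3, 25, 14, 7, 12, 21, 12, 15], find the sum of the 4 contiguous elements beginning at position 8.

58

Elements at indices 8..11: 25, 14, 7, 12
sum(25, 14, 7, 12) = 58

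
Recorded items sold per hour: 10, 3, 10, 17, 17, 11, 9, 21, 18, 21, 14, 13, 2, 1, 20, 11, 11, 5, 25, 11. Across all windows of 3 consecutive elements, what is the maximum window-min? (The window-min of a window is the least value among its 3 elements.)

10 3 10 → min 3
3 10 17 → min 3
10 17 17 → min 10
17 17 11 → min 11
17 11 9 → min 9
11 9 21 → min 9
9 21 18 → min 9
21 18 21 → min 18
18 21 14 → min 14
21 14 13 → min 13
14 13 2 → min 2
13 2 1 → min 1
2 1 20 → min 1
1 20 11 → min 1
20 11 11 → min 11
11 11 5 → min 5
11 5 25 → min 5
5 25 11 → min 5
Maximum of these is 18.

18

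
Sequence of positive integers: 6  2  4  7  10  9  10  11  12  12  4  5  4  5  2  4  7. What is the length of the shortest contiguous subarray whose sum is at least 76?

add 6: running sum 6 < 76
add 2: running sum 8 < 76
add 4: running sum 12 < 76
add 7: running sum 19 < 76
add 10: running sum 29 < 76
add 9: running sum 38 < 76
add 10: running sum 48 < 76
add 11: running sum 59 < 76
add 12: running sum 71 < 76
add 12: shortest ending here [2, 4, 7, 10, 9, 10, 11, 12, 12] sum 77, len 9
add 4: shortest ending here [4, 7, 10, 9, 10, 11, 12, 12, 4] sum 79, len 9
add 5: shortest ending here [7, 10, 9, 10, 11, 12, 12, 4, 5] sum 80, len 9
add 4: shortest ending here [10, 9, 10, 11, 12, 12, 4, 5, 4] sum 77, len 9
add 5: shortest ending here [10, 9, 10, 11, 12, 12, 4, 5, 4, 5] sum 82, len 10
add 2: shortest ending here [10, 9, 10, 11, 12, 12, 4, 5, 4, 5, 2] sum 84, len 11
add 4: shortest ending here [9, 10, 11, 12, 12, 4, 5, 4, 5, 2, 4] sum 78, len 11
add 7: shortest ending here [10, 11, 12, 12, 4, 5, 4, 5, 2, 4, 7] sum 76, len 11
Shortest qualifying length: 9.

9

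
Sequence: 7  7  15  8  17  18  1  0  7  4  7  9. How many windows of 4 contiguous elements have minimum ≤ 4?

7 7 15 8 → min 7
7 15 8 17 → min 7
15 8 17 18 → min 8
8 17 18 1 → min 1  ≤ 4 ✓
17 18 1 0 → min 0  ≤ 4 ✓
18 1 0 7 → min 0  ≤ 4 ✓
1 0 7 4 → min 0  ≤ 4 ✓
0 7 4 7 → min 0  ≤ 4 ✓
7 4 7 9 → min 4  ≤ 4 ✓
6 windows satisfy the condition.

6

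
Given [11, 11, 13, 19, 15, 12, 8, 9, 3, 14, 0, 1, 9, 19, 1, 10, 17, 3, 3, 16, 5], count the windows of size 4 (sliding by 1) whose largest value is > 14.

13

(11, 11, 13, 19) → max 19  > 14 ✓
(11, 13, 19, 15) → max 19  > 14 ✓
(13, 19, 15, 12) → max 19  > 14 ✓
(19, 15, 12, 8) → max 19  > 14 ✓
(15, 12, 8, 9) → max 15  > 14 ✓
(12, 8, 9, 3) → max 12
(8, 9, 3, 14) → max 14
(9, 3, 14, 0) → max 14
(3, 14, 0, 1) → max 14
(14, 0, 1, 9) → max 14
(0, 1, 9, 19) → max 19  > 14 ✓
(1, 9, 19, 1) → max 19  > 14 ✓
(9, 19, 1, 10) → max 19  > 14 ✓
(19, 1, 10, 17) → max 19  > 14 ✓
(1, 10, 17, 3) → max 17  > 14 ✓
(10, 17, 3, 3) → max 17  > 14 ✓
(17, 3, 3, 16) → max 17  > 14 ✓
(3, 3, 16, 5) → max 16  > 14 ✓
13 windows satisfy the condition.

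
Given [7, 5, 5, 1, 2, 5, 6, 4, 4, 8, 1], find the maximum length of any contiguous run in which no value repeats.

5

add 7: [7] len 1
add 5: [7, 5] len 2
add 5 (repeat 5, move left end past it): [5] len 1
add 1: [5, 1] len 2
add 2: [5, 1, 2] len 3
add 5 (repeat 5, move left end past it): [1, 2, 5] len 3
add 6: [1, 2, 5, 6] len 4
add 4: [1, 2, 5, 6, 4] len 5
add 4 (repeat 4, move left end past it): [4] len 1
add 8: [4, 8] len 2
add 1: [4, 8, 1] len 3
Longest all-distinct length: 5.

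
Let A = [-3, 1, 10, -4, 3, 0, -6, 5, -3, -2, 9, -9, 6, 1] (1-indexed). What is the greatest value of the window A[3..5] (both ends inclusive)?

Elements at indices 3..5: 10, -4, 3
max(10, -4, 3) = 10

10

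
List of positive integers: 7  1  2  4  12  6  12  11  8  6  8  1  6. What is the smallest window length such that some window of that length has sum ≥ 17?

add 7: running sum 7 < 17
add 1: running sum 8 < 17
add 2: running sum 10 < 17
add 4: running sum 14 < 17
add 12: shortest ending here [2, 4, 12] sum 18, len 3
add 6: shortest ending here [12, 6] sum 18, len 2
add 12: shortest ending here [6, 12] sum 18, len 2
add 11: shortest ending here [12, 11] sum 23, len 2
add 8: shortest ending here [11, 8] sum 19, len 2
add 6: shortest ending here [11, 8, 6] sum 25, len 3
add 8: shortest ending here [8, 6, 8] sum 22, len 3
add 1: shortest ending here [8, 6, 8, 1] sum 23, len 4
add 6: shortest ending here [6, 8, 1, 6] sum 21, len 4
Shortest qualifying length: 2.

2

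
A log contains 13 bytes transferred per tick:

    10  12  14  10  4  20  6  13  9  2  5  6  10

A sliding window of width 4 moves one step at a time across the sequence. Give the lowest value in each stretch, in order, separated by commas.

10, 4, 4, 4, 4, 6, 2, 2, 2, 2

Sliding a size-4 window across the 13 values:
10 12 14 10 → min 10
12 14 10 4 → min 4
14 10 4 20 → min 4
10 4 20 6 → min 4
4 20 6 13 → min 4
20 6 13 9 → min 6
6 13 9 2 → min 2
13 9 2 5 → min 2
9 2 5 6 → min 2
2 5 6 10 → min 2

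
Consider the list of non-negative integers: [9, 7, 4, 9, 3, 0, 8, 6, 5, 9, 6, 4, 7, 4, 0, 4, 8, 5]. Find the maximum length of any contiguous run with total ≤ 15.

[9] sum 9 len 1
[7] sum 7 len 1
[7, 4] sum 11 len 2
[4, 9] sum 13 len 2
[9, 3] sum 12 len 2
[9, 3, 0] sum 12 len 3
[3, 0, 8] sum 11 len 3
[0, 8, 6] sum 14 len 3
[6, 5] sum 11 len 2
[5, 9] sum 14 len 2
[9, 6] sum 15 len 2
[6, 4] sum 10 len 2
[4, 7] sum 11 len 2
[4, 7, 4] sum 15 len 3
[4, 7, 4, 0] sum 15 len 4
[7, 4, 0, 4] sum 15 len 4
[0, 4, 8] sum 12 len 3
[8, 5] sum 13 len 2
Longest length seen: 4.

4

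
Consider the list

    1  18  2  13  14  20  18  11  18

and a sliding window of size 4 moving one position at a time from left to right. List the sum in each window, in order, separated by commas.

34, 47, 49, 65, 63, 67

[1, 18, 2, 13] → sum 34
[18, 2, 13, 14] → sum 47
[2, 13, 14, 20] → sum 49
[13, 14, 20, 18] → sum 65
[14, 20, 18, 11] → sum 63
[20, 18, 11, 18] → sum 67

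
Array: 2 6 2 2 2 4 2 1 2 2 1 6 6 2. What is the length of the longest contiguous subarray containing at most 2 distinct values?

[2] 1 distinct, len 1
[2, 6] 2 distinct, len 2
[2, 6, 2] 2 distinct, len 3
[2, 6, 2, 2] 2 distinct, len 4
[2, 6, 2, 2, 2] 2 distinct, len 5
[2, 2, 2, 4] 2 distinct, len 4
[2, 2, 2, 4, 2] 2 distinct, len 5
[2, 1] 2 distinct, len 2
[2, 1, 2] 2 distinct, len 3
[2, 1, 2, 2] 2 distinct, len 4
[2, 1, 2, 2, 1] 2 distinct, len 5
[1, 6] 2 distinct, len 2
[1, 6, 6] 2 distinct, len 3
[6, 6, 2] 2 distinct, len 3
Longest length with ≤2 distinct: 5.

5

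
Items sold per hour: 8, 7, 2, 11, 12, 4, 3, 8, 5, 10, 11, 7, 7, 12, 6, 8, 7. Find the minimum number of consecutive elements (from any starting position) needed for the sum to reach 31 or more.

add 8: running sum 8 < 31
add 7: running sum 15 < 31
add 2: running sum 17 < 31
add 11: running sum 28 < 31
end 4: [7, 2, 11, 12] sum 32, len 4
end 5: [7, 2, 11, 12, 4] sum 36, len 5
end 6: [2, 11, 12, 4, 3] sum 32, len 5
end 7: [11, 12, 4, 3, 8] sum 38, len 5
end 8: [12, 4, 3, 8, 5] sum 32, len 5
end 9: [12, 4, 3, 8, 5, 10] sum 42, len 6
end 10: [8, 5, 10, 11] sum 34, len 4
end 11: [5, 10, 11, 7] sum 33, len 4
end 12: [10, 11, 7, 7] sum 35, len 4
end 13: [11, 7, 7, 12] sum 37, len 4
end 14: [7, 7, 12, 6] sum 32, len 4
end 15: [7, 12, 6, 8] sum 33, len 4
end 16: [12, 6, 8, 7] sum 33, len 4
Shortest qualifying length: 4.

4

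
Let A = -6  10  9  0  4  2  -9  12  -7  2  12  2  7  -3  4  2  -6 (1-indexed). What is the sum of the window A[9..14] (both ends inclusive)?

13

Elements at indices 9..14: -7, 2, 12, 2, 7, -3
sum(-7, 2, 12, 2, 7, -3) = 13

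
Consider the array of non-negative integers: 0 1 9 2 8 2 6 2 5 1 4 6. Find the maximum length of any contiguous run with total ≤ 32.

8

[0] sum 0 len 1
[0, 1] sum 1 len 2
[0, 1, 9] sum 10 len 3
[0, 1, 9, 2] sum 12 len 4
[0, 1, 9, 2, 8] sum 20 len 5
[0, 1, 9, 2, 8, 2] sum 22 len 6
[0, 1, 9, 2, 8, 2, 6] sum 28 len 7
[0, 1, 9, 2, 8, 2, 6, 2] sum 30 len 8
[2, 8, 2, 6, 2, 5] sum 25 len 6
[2, 8, 2, 6, 2, 5, 1] sum 26 len 7
[2, 8, 2, 6, 2, 5, 1, 4] sum 30 len 8
[2, 6, 2, 5, 1, 4, 6] sum 26 len 7
Longest length seen: 8.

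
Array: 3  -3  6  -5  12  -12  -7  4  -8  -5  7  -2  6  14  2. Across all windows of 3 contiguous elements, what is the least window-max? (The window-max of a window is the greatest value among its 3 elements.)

Window maxs for each of the 13 positions:
(3, -3, 6) → max 6
(-3, 6, -5) → max 6
(6, -5, 12) → max 12
(-5, 12, -12) → max 12
(12, -12, -7) → max 12
(-12, -7, 4) → max 4
(-7, 4, -8) → max 4
(4, -8, -5) → max 4
(-8, -5, 7) → max 7
(-5, 7, -2) → max 7
(7, -2, 6) → max 7
(-2, 6, 14) → max 14
(6, 14, 2) → max 14
Least of these is 4.

4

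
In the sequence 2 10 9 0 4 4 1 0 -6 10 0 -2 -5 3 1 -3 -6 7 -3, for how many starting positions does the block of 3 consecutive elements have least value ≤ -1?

11

(2, 10, 9) → min 2
(10, 9, 0) → min 0
(9, 0, 4) → min 0
(0, 4, 4) → min 0
(4, 4, 1) → min 1
(4, 1, 0) → min 0
(1, 0, -6) → min -6  ≤ -1 ✓
(0, -6, 10) → min -6  ≤ -1 ✓
(-6, 10, 0) → min -6  ≤ -1 ✓
(10, 0, -2) → min -2  ≤ -1 ✓
(0, -2, -5) → min -5  ≤ -1 ✓
(-2, -5, 3) → min -5  ≤ -1 ✓
(-5, 3, 1) → min -5  ≤ -1 ✓
(3, 1, -3) → min -3  ≤ -1 ✓
(1, -3, -6) → min -6  ≤ -1 ✓
(-3, -6, 7) → min -6  ≤ -1 ✓
(-6, 7, -3) → min -6  ≤ -1 ✓
11 windows satisfy the condition.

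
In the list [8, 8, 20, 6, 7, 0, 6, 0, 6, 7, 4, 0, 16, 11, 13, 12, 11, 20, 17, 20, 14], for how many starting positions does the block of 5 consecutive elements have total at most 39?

8

(8, 8, 20, 6, 7) → sum 49
(8, 20, 6, 7, 0) → sum 41
(20, 6, 7, 0, 6) → sum 39  ≤ 39 ✓
(6, 7, 0, 6, 0) → sum 19  ≤ 39 ✓
(7, 0, 6, 0, 6) → sum 19  ≤ 39 ✓
(0, 6, 0, 6, 7) → sum 19  ≤ 39 ✓
(6, 0, 6, 7, 4) → sum 23  ≤ 39 ✓
(0, 6, 7, 4, 0) → sum 17  ≤ 39 ✓
(6, 7, 4, 0, 16) → sum 33  ≤ 39 ✓
(7, 4, 0, 16, 11) → sum 38  ≤ 39 ✓
(4, 0, 16, 11, 13) → sum 44
(0, 16, 11, 13, 12) → sum 52
(16, 11, 13, 12, 11) → sum 63
(11, 13, 12, 11, 20) → sum 67
(13, 12, 11, 20, 17) → sum 73
(12, 11, 20, 17, 20) → sum 80
(11, 20, 17, 20, 14) → sum 82
8 windows satisfy the condition.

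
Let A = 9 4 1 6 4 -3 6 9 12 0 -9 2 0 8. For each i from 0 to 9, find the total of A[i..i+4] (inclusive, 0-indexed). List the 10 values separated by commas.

24, 12, 14, 22, 28, 24, 18, 14, 5, 1

[9, 4, 1, 6, 4] → sum 24
[4, 1, 6, 4, -3] → sum 12
[1, 6, 4, -3, 6] → sum 14
[6, 4, -3, 6, 9] → sum 22
[4, -3, 6, 9, 12] → sum 28
[-3, 6, 9, 12, 0] → sum 24
[6, 9, 12, 0, -9] → sum 18
[9, 12, 0, -9, 2] → sum 14
[12, 0, -9, 2, 0] → sum 5
[0, -9, 2, 0, 8] → sum 1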